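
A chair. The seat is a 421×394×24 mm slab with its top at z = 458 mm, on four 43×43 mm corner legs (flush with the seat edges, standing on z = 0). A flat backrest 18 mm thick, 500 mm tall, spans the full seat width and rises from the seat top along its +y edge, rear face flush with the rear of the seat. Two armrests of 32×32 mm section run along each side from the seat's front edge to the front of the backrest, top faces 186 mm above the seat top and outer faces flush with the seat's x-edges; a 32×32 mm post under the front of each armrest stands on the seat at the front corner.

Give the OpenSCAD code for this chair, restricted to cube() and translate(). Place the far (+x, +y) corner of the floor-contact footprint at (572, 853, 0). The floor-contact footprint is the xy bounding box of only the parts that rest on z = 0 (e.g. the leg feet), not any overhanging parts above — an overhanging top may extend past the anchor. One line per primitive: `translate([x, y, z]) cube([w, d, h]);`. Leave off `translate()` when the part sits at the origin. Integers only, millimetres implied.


// leg_h = 458 - 24 = 434
// arm post h = 186 - 32 = 154
translate([151, 459, 434]) cube([421, 394, 24]);
translate([151, 459, 0]) cube([43, 43, 434]);
translate([529, 459, 0]) cube([43, 43, 434]);
translate([151, 810, 0]) cube([43, 43, 434]);
translate([529, 810, 0]) cube([43, 43, 434]);
translate([151, 835, 458]) cube([421, 18, 500]);
translate([151, 459, 612]) cube([32, 376, 32]);
translate([540, 459, 612]) cube([32, 376, 32]);
translate([151, 459, 458]) cube([32, 32, 154]);
translate([540, 459, 458]) cube([32, 32, 154]);


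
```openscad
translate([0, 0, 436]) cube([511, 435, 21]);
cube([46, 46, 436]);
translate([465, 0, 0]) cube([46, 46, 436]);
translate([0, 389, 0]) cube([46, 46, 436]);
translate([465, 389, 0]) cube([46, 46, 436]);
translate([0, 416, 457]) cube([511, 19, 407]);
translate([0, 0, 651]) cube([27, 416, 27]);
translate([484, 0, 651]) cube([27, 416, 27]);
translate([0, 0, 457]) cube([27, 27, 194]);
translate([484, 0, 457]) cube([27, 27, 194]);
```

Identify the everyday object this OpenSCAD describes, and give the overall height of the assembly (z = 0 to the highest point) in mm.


A chair. The overall height is 864 mm.

A slab on four corner posts with a tall panel at the back — a chair. The seat slab sits at z = 436 with thickness 21, and the 407 mm backrest starts at the seat top, so the overall height is 436 + 21 + 407 = 864 mm.


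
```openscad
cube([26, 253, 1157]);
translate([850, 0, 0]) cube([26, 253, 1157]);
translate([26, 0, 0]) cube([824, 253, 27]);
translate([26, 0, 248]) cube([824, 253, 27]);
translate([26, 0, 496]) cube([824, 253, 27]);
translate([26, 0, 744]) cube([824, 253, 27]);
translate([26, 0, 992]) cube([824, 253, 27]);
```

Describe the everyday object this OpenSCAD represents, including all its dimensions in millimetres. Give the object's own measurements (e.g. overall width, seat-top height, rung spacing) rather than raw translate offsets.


An open bookshelf. Two side panels, each 26 mm thick, 253 mm deep and 1157 mm tall, stand 876 mm apart (outside-to-outside). Between them sit 5 shelves, each 27 mm thick and 253 mm deep, spanning the full gap between the sides. The bottom shelf rests on the floor (its underside at z = 0) and the clear gap between one shelf's top and the next shelf's underside is 221 mm.


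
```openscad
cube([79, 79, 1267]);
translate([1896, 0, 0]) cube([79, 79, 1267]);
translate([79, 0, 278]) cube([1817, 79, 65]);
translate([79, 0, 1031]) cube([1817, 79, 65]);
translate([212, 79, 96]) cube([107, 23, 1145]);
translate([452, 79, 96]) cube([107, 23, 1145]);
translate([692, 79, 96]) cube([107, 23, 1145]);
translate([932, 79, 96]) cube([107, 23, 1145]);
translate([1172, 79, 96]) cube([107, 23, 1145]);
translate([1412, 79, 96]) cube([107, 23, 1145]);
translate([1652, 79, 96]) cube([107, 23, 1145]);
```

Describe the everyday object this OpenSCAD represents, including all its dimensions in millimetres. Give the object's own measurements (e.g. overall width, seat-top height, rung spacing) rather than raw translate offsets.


A fence section. Two 79×79 mm posts, 1267 mm tall, stand on the floor with a clear span of 1817 mm between their inner faces. Two horizontal rails of 79×65 mm section span the gap between the posts with their undersides at z = 278 mm and z = 1031 mm, flush with the posts' −y face. 7 pickets, each 107 mm wide, 23 mm thick and 1145 mm tall, are fixed to the +y face of the rails with their bottoms at z = 96 mm, spaced across the span with a 133 mm gap after the −x post and between neighbouring pickets, with 137 mm left before the +x post.


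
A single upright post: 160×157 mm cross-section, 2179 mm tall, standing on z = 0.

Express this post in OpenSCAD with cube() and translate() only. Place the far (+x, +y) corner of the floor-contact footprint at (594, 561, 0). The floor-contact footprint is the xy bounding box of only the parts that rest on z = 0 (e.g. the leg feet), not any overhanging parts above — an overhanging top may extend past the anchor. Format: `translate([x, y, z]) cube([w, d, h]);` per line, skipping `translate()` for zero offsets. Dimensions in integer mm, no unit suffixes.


translate([434, 404, 0]) cube([160, 157, 2179]);


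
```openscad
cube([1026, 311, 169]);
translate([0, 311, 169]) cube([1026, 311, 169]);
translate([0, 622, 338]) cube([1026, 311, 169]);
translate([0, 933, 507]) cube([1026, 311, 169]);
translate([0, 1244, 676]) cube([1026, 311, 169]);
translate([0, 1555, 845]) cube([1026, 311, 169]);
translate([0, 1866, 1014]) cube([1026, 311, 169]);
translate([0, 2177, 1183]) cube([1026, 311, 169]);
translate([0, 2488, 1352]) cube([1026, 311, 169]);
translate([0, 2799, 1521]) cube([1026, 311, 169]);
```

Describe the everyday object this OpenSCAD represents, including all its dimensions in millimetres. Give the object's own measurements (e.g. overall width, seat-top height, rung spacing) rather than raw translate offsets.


A straight staircase of 10 solid steps. Each step is 1026 mm wide (x), 311 mm deep (y, the going) and 169 mm tall (the rise). The first step rests on the floor; each subsequent step sits one going further in +y and one rise higher in +z, directly behind and above the previous step with no overlap.


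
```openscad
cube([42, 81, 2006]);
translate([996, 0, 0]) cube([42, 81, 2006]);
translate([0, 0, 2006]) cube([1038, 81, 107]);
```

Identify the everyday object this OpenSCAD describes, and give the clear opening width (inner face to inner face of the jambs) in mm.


A door frame. The clear opening width is 954 mm.

Two 2006 mm tall posts with a header on top — a door frame. The left jamb is 42 mm wide at x = 0; the right jamb starts at x = 996. The clear opening is 996 − 42 = 954 mm.


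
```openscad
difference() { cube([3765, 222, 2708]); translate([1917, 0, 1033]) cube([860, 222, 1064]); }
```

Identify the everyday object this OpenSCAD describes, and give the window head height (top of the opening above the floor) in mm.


A wall with a window opening. The window head height is 2097 mm.

A wall with a rectangular opening subtracted — a window. Sill at z = 1033, opening 1064 mm tall, so the head is at 1033 + 1064 = 2097 mm.


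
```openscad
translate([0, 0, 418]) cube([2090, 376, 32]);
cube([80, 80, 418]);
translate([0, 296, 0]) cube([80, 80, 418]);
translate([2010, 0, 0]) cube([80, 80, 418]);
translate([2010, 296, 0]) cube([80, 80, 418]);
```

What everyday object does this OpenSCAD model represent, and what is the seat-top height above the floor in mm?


A bench. The seat-top height is 450 mm.

A long slab on four corner posts — a bench. The slab sits at z = 418 with thickness 32, so the top is 418 + 32 = 450 mm.


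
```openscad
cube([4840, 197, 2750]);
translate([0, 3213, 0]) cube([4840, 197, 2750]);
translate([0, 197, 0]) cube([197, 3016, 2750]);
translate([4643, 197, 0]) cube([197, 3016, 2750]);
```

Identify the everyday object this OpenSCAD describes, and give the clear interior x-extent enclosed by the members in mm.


A house (or room) frame. The interior width is 4446 mm.

Four 2750 mm walls enclosing a rectangle with no floor or roof — a room or house frame. Outside width is 4840 mm and wall thickness is 197 mm, so the interior width is 4840 − 2 × 197 = 4446 mm.


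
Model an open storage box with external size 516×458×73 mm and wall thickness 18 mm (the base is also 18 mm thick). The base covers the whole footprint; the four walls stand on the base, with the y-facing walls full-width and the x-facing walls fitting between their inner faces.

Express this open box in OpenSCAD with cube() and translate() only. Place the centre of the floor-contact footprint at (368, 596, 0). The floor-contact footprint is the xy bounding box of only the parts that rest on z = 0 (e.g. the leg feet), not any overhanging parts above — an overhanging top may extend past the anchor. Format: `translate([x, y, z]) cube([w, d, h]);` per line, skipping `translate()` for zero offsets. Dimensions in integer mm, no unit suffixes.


translate([110, 367, 0]) cube([516, 458, 18]);
translate([110, 367, 18]) cube([516, 18, 55]);
translate([110, 807, 18]) cube([516, 18, 55]);
translate([110, 385, 18]) cube([18, 422, 55]);
translate([608, 385, 18]) cube([18, 422, 55]);


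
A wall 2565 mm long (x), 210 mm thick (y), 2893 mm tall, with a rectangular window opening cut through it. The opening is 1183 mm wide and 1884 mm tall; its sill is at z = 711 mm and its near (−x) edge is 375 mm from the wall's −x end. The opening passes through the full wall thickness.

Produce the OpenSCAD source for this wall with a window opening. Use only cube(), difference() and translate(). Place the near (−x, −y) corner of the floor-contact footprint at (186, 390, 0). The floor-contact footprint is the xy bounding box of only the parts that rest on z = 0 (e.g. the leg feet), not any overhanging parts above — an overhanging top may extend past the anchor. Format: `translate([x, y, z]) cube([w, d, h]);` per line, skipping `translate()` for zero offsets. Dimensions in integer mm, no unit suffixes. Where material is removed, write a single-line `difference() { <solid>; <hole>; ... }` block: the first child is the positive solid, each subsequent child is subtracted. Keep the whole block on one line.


difference() { translate([186, 390, 0]) cube([2565, 210, 2893]); translate([561, 390, 711]) cube([1183, 210, 1884]); }


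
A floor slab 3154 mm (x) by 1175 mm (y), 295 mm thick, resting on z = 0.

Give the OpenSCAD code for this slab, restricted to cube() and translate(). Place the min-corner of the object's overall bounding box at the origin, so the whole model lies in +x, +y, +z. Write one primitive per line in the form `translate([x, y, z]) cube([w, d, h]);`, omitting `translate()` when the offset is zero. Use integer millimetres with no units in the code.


cube([3154, 1175, 295]);


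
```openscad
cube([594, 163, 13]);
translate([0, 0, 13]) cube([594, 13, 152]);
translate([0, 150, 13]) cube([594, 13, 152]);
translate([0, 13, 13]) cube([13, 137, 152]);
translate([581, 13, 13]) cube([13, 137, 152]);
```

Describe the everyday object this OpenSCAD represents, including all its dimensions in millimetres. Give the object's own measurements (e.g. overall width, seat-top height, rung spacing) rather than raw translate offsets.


An open-topped rectangular box: outside dimensions 594×163×165 mm, with a uniform wall and base thickness of 13 mm. The base is a full 594×163 slab on the floor; four walls sit on top of the base. The front and back walls (the −y and +y sides) span the full width; the two side walls fit between them.


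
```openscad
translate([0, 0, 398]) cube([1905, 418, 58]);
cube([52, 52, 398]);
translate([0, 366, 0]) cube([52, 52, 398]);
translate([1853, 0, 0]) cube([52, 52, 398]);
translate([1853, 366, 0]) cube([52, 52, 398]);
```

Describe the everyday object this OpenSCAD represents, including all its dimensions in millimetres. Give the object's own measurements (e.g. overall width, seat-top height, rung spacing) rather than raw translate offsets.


A bench: a 1905×418 mm seat slab, 58 mm thick, top at z = 456 mm, on four 52×52 mm square legs flush with the seat corners and standing on z = 0.


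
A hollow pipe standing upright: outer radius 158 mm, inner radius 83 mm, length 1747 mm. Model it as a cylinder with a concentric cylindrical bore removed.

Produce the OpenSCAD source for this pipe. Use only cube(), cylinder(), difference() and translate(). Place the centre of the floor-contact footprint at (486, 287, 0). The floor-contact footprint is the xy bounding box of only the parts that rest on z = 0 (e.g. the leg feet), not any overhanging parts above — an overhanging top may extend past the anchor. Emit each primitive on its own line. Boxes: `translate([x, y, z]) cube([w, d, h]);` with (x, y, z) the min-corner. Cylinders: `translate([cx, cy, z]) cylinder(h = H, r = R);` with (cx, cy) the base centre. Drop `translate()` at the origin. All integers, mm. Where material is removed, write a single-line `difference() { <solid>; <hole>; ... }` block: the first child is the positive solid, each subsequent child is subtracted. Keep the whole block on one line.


difference() { translate([486, 287, 0]) cylinder(h = 1747, r = 158); translate([486, 287, 0]) cylinder(h = 1747, r = 83); }


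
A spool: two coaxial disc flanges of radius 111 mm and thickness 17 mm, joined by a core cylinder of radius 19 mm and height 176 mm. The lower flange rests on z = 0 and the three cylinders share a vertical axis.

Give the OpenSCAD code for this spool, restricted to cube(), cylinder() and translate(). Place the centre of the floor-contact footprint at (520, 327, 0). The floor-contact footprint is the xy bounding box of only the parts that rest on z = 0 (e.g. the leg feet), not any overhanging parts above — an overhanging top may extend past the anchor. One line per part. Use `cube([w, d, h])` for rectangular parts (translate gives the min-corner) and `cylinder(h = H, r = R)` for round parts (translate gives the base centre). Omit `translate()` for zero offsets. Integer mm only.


translate([520, 327, 0]) cylinder(h = 17, r = 111);
translate([520, 327, 17]) cylinder(h = 176, r = 19);
translate([520, 327, 193]) cylinder(h = 17, r = 111);


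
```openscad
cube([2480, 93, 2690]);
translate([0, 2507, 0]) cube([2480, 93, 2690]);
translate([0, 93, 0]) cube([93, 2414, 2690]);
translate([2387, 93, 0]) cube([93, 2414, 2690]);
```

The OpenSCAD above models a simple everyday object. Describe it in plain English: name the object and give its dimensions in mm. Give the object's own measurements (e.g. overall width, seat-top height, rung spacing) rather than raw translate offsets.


The wall frame of a small rectangular building: four walls, each 2690 mm tall and 93 mm thick, enclosing a footprint 2480 mm (x) by 2600 mm (y) outside-to-outside, with no floor or roof. The front and back walls (the −y and +y sides) span the full width; the two side walls fit between them.


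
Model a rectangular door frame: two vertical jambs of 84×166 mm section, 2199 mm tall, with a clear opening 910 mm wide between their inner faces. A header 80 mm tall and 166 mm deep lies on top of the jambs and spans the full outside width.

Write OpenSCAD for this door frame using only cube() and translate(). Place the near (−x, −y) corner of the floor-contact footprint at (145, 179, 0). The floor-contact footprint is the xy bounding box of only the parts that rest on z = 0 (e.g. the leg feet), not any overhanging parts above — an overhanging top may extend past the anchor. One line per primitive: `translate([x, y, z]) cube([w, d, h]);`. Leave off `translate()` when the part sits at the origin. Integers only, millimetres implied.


translate([145, 179, 0]) cube([84, 166, 2199]);
translate([1139, 179, 0]) cube([84, 166, 2199]);
translate([145, 179, 2199]) cube([1078, 166, 80]);


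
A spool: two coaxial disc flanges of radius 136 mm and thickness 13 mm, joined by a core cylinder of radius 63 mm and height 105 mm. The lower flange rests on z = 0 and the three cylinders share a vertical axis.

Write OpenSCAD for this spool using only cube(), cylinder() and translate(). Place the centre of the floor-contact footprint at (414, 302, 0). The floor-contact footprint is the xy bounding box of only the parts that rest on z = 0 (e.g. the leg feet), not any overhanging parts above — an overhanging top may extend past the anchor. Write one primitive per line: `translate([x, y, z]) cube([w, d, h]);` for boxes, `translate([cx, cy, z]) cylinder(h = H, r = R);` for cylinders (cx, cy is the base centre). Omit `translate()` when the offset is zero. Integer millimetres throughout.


translate([414, 302, 0]) cylinder(h = 13, r = 136);
translate([414, 302, 13]) cylinder(h = 105, r = 63);
translate([414, 302, 118]) cylinder(h = 13, r = 136);


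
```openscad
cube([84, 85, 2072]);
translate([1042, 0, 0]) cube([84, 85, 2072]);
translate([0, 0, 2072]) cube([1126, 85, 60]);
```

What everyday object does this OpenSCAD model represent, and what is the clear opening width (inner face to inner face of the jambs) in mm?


A door frame. The clear opening width is 958 mm.

Two 2072 mm tall posts with a header on top — a door frame. The left jamb is 84 mm wide at x = 0; the right jamb starts at x = 1042. The clear opening is 1042 − 84 = 958 mm.


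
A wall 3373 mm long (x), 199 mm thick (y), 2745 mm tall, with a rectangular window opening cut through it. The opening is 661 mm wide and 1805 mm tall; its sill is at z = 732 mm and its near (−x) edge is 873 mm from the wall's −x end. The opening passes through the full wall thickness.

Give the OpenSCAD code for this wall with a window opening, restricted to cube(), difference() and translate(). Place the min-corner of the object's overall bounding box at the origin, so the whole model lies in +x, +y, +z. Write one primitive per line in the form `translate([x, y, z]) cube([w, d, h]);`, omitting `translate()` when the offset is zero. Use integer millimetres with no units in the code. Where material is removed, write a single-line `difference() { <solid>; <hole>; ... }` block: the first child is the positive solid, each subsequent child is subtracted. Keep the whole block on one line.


difference() { cube([3373, 199, 2745]); translate([873, 0, 732]) cube([661, 199, 1805]); }


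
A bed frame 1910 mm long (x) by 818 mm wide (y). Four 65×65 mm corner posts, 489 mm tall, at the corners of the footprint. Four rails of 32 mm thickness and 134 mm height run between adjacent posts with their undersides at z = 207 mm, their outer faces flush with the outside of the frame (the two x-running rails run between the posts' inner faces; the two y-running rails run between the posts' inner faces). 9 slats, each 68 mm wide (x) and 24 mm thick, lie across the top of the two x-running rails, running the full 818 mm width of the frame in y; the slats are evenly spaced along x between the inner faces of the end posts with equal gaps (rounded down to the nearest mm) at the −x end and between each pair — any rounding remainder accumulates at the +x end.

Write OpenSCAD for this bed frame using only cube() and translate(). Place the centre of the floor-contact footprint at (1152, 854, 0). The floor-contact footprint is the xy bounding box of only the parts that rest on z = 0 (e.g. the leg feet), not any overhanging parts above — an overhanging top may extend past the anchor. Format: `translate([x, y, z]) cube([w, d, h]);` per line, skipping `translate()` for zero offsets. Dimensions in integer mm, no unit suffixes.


translate([197, 445, 0]) cube([65, 65, 489]);
translate([197, 1198, 0]) cube([65, 65, 489]);
translate([2042, 445, 0]) cube([65, 65, 489]);
translate([2042, 1198, 0]) cube([65, 65, 489]);
translate([262, 445, 207]) cube([1780, 32, 134]);
translate([262, 1231, 207]) cube([1780, 32, 134]);
translate([197, 510, 207]) cube([32, 688, 134]);
translate([2075, 510, 207]) cube([32, 688, 134]);
translate([378, 445, 341]) cube([68, 818, 24]);
translate([562, 445, 341]) cube([68, 818, 24]);
translate([746, 445, 341]) cube([68, 818, 24]);
translate([930, 445, 341]) cube([68, 818, 24]);
translate([1114, 445, 341]) cube([68, 818, 24]);
translate([1298, 445, 341]) cube([68, 818, 24]);
translate([1482, 445, 341]) cube([68, 818, 24]);
translate([1666, 445, 341]) cube([68, 818, 24]);
translate([1850, 445, 341]) cube([68, 818, 24]);


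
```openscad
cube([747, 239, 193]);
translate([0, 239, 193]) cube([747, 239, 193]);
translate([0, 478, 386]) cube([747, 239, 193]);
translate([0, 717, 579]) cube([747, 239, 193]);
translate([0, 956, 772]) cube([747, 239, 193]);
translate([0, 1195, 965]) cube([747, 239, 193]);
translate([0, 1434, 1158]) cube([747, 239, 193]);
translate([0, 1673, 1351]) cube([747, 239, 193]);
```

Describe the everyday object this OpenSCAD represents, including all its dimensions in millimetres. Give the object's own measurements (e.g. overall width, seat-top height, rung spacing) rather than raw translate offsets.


A straight staircase of 8 solid steps. Each step is 747 mm wide (x), 239 mm deep (y, the going) and 193 mm tall (the rise). The first step rests on the floor; each subsequent step sits one going further in +y and one rise higher in +z, directly behind and above the previous step with no overlap.


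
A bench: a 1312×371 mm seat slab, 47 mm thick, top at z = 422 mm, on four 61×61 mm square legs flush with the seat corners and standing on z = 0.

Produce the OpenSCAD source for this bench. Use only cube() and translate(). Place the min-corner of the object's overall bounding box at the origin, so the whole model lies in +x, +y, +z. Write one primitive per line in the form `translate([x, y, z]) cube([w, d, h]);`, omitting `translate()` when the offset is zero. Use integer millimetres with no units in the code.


translate([0, 0, 375]) cube([1312, 371, 47]);
cube([61, 61, 375]);
translate([0, 310, 0]) cube([61, 61, 375]);
translate([1251, 0, 0]) cube([61, 61, 375]);
translate([1251, 310, 0]) cube([61, 61, 375]);


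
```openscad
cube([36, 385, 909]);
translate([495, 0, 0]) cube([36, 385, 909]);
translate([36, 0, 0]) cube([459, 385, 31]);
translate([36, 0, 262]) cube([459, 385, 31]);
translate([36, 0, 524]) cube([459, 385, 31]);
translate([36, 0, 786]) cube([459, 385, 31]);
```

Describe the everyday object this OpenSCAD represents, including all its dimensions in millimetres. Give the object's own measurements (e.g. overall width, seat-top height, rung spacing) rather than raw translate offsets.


An open bookshelf. Two side panels, each 36 mm thick, 385 mm deep and 909 mm tall, stand 531 mm apart (outside-to-outside). Between them sit 4 shelves, each 31 mm thick and 385 mm deep, spanning the full gap between the sides. The bottom shelf rests on the floor (its underside at z = 0) and the clear gap between one shelf's top and the next shelf's underside is 231 mm.


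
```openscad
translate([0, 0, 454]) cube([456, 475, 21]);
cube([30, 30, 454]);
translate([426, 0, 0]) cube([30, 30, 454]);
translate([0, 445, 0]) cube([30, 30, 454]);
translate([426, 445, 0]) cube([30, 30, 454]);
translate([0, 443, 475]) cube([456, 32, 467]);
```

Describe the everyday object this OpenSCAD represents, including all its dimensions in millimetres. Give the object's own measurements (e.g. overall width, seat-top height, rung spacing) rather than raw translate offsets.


A chair. The seat is a 456×475×21 mm slab with its top at z = 475 mm, on four 30×30 mm corner legs (flush with the seat edges, standing on z = 0). A flat backrest 32 mm thick, 467 mm tall, spans the full seat width and rises from the seat top along its +y edge, rear face flush with the rear of the seat.


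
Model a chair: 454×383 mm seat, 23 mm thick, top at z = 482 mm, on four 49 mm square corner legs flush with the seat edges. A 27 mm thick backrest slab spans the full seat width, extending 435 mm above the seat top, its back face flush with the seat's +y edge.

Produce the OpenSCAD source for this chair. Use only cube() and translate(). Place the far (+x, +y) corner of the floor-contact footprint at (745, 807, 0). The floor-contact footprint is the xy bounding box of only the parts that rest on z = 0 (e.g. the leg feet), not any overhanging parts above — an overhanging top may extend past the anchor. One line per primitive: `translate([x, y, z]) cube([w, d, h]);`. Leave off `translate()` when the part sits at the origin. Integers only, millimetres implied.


translate([291, 424, 459]) cube([454, 383, 23]);
translate([291, 424, 0]) cube([49, 49, 459]);
translate([696, 424, 0]) cube([49, 49, 459]);
translate([291, 758, 0]) cube([49, 49, 459]);
translate([696, 758, 0]) cube([49, 49, 459]);
translate([291, 780, 482]) cube([454, 27, 435]);


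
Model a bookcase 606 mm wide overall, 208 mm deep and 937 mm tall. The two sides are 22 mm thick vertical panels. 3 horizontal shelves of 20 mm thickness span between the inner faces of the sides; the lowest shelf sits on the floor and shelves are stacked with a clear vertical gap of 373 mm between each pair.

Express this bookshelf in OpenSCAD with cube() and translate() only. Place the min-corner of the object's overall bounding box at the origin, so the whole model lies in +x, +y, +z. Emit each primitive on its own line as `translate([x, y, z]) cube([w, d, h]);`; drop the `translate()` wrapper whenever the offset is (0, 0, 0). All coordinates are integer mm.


cube([22, 208, 937]);
translate([584, 0, 0]) cube([22, 208, 937]);
translate([22, 0, 0]) cube([562, 208, 20]);
translate([22, 0, 393]) cube([562, 208, 20]);
translate([22, 0, 786]) cube([562, 208, 20]);


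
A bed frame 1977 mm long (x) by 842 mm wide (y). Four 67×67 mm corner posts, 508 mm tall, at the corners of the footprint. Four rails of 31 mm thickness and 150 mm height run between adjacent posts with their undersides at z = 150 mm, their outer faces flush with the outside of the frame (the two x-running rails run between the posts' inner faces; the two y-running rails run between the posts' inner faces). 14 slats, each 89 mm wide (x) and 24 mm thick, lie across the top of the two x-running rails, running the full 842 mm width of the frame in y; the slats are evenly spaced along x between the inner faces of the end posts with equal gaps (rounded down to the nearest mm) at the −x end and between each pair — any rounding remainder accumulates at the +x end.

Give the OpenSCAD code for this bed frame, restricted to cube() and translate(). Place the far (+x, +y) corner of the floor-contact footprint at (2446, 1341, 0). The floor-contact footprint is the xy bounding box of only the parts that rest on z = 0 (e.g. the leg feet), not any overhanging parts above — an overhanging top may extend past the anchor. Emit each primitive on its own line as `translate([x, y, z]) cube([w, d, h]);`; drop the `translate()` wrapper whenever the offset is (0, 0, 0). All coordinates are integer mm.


translate([469, 499, 0]) cube([67, 67, 508]);
translate([469, 1274, 0]) cube([67, 67, 508]);
translate([2379, 499, 0]) cube([67, 67, 508]);
translate([2379, 1274, 0]) cube([67, 67, 508]);
translate([536, 499, 150]) cube([1843, 31, 150]);
translate([536, 1310, 150]) cube([1843, 31, 150]);
translate([469, 566, 150]) cube([31, 708, 150]);
translate([2415, 566, 150]) cube([31, 708, 150]);
translate([575, 499, 300]) cube([89, 842, 24]);
translate([703, 499, 300]) cube([89, 842, 24]);
translate([831, 499, 300]) cube([89, 842, 24]);
translate([959, 499, 300]) cube([89, 842, 24]);
translate([1087, 499, 300]) cube([89, 842, 24]);
translate([1215, 499, 300]) cube([89, 842, 24]);
translate([1343, 499, 300]) cube([89, 842, 24]);
translate([1471, 499, 300]) cube([89, 842, 24]);
translate([1599, 499, 300]) cube([89, 842, 24]);
translate([1727, 499, 300]) cube([89, 842, 24]);
translate([1855, 499, 300]) cube([89, 842, 24]);
translate([1983, 499, 300]) cube([89, 842, 24]);
translate([2111, 499, 300]) cube([89, 842, 24]);
translate([2239, 499, 300]) cube([89, 842, 24]);


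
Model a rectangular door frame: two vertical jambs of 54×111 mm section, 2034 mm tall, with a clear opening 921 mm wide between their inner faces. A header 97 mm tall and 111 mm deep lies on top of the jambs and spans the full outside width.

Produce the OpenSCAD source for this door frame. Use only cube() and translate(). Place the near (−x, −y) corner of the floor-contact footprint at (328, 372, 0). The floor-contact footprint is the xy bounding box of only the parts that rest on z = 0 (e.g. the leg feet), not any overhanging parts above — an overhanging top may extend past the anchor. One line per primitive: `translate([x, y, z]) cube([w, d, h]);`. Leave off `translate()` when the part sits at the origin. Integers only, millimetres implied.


translate([328, 372, 0]) cube([54, 111, 2034]);
translate([1303, 372, 0]) cube([54, 111, 2034]);
translate([328, 372, 2034]) cube([1029, 111, 97]);


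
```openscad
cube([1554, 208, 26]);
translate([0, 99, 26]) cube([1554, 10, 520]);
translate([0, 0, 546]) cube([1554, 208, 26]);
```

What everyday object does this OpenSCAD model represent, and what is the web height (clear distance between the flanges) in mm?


An I-beam. The web height is 520 mm.

Two wide flanges with a thin centred web — an I-beam. Overall 572 mm minus two 26 mm flanges gives a web of 572 − 2·26 = 520 mm.


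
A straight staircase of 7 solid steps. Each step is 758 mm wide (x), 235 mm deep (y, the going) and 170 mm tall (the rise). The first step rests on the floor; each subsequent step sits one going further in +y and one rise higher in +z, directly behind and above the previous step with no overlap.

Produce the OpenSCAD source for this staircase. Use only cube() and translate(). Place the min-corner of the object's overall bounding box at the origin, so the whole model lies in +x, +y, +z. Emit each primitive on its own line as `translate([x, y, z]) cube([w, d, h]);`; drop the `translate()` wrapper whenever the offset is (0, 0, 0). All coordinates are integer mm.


cube([758, 235, 170]);
translate([0, 235, 170]) cube([758, 235, 170]);
translate([0, 470, 340]) cube([758, 235, 170]);
translate([0, 705, 510]) cube([758, 235, 170]);
translate([0, 940, 680]) cube([758, 235, 170]);
translate([0, 1175, 850]) cube([758, 235, 170]);
translate([0, 1410, 1020]) cube([758, 235, 170]);


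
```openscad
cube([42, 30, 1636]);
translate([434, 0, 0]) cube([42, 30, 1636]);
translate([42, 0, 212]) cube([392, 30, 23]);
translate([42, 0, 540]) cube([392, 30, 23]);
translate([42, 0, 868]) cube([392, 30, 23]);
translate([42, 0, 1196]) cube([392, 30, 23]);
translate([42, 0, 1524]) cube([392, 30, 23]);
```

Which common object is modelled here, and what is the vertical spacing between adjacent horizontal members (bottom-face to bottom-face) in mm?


A ladder. The rung spacing is 328 mm.

Two tall 42×30 posts with 5 short bars between them — a ladder. Adjacent rungs sit at z = 212 and z = 540, so the spacing is 540 − 212 = 328 mm.


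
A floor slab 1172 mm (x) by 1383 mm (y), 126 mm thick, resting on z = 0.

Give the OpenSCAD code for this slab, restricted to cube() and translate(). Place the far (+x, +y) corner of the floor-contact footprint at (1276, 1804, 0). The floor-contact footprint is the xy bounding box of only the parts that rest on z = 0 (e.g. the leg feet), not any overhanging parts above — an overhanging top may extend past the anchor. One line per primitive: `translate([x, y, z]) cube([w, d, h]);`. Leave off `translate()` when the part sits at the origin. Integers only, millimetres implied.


translate([104, 421, 0]) cube([1172, 1383, 126]);


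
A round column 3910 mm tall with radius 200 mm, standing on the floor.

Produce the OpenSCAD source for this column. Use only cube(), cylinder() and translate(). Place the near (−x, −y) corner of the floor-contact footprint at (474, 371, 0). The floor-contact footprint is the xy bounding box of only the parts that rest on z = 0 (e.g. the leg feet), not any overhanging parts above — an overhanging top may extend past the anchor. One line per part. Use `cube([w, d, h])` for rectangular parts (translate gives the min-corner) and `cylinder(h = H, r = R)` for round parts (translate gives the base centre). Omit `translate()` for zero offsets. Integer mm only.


translate([674, 571, 0]) cylinder(h = 3910, r = 200);


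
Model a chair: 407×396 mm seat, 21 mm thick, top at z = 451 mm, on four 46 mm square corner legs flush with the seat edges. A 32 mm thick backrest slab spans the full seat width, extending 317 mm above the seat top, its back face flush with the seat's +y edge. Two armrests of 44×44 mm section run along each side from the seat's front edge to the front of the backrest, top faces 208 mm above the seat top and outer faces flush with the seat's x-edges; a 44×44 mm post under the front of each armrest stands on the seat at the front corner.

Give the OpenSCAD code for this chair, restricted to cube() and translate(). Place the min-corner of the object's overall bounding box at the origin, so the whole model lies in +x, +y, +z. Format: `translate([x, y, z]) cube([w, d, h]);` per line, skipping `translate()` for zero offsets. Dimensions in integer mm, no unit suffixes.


translate([0, 0, 430]) cube([407, 396, 21]);
cube([46, 46, 430]);
translate([361, 0, 0]) cube([46, 46, 430]);
translate([0, 350, 0]) cube([46, 46, 430]);
translate([361, 350, 0]) cube([46, 46, 430]);
translate([0, 364, 451]) cube([407, 32, 317]);
translate([0, 0, 615]) cube([44, 364, 44]);
translate([363, 0, 615]) cube([44, 364, 44]);
translate([0, 0, 451]) cube([44, 44, 164]);
translate([363, 0, 451]) cube([44, 44, 164]);


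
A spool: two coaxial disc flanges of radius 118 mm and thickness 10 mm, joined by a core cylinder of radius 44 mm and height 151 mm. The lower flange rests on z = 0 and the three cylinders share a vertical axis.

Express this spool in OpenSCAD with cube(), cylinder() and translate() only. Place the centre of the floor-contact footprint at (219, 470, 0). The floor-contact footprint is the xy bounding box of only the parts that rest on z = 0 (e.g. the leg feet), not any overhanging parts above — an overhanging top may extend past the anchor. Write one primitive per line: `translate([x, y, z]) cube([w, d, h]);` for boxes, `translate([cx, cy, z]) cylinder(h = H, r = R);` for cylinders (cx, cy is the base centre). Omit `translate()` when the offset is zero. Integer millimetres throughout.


translate([219, 470, 0]) cylinder(h = 10, r = 118);
translate([219, 470, 10]) cylinder(h = 151, r = 44);
translate([219, 470, 161]) cylinder(h = 10, r = 118);


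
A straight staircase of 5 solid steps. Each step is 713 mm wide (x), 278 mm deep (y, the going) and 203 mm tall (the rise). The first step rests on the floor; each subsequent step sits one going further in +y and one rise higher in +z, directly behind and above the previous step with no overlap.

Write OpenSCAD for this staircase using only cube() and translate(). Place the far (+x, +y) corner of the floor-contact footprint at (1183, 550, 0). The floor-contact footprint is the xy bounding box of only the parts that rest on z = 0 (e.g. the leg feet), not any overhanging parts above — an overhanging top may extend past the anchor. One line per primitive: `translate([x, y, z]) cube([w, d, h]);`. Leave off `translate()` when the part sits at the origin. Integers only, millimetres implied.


translate([470, 272, 0]) cube([713, 278, 203]);
translate([470, 550, 203]) cube([713, 278, 203]);
translate([470, 828, 406]) cube([713, 278, 203]);
translate([470, 1106, 609]) cube([713, 278, 203]);
translate([470, 1384, 812]) cube([713, 278, 203]);


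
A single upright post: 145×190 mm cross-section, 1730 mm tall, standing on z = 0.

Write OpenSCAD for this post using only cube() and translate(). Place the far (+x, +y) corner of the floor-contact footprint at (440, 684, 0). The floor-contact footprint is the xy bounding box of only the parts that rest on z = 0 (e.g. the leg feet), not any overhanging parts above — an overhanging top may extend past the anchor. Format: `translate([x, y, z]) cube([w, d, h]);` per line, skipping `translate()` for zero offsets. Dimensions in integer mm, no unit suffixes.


translate([295, 494, 0]) cube([145, 190, 1730]);


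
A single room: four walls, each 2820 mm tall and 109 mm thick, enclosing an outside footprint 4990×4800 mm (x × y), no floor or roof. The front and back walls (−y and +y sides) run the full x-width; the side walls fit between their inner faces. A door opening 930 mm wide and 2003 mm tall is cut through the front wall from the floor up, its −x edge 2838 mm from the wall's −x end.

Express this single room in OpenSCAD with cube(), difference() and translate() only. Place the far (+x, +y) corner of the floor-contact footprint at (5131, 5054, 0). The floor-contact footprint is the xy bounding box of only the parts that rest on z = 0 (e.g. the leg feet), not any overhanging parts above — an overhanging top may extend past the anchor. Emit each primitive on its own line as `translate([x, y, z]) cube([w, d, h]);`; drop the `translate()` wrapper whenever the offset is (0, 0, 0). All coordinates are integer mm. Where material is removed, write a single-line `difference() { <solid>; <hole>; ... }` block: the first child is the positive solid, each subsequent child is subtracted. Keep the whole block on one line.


difference() { translate([141, 254, 0]) cube([4990, 109, 2820]); translate([2979, 254, 0]) cube([930, 109, 2003]); }
translate([141, 4945, 0]) cube([4990, 109, 2820]);
translate([141, 363, 0]) cube([109, 4582, 2820]);
translate([5022, 363, 0]) cube([109, 4582, 2820]);


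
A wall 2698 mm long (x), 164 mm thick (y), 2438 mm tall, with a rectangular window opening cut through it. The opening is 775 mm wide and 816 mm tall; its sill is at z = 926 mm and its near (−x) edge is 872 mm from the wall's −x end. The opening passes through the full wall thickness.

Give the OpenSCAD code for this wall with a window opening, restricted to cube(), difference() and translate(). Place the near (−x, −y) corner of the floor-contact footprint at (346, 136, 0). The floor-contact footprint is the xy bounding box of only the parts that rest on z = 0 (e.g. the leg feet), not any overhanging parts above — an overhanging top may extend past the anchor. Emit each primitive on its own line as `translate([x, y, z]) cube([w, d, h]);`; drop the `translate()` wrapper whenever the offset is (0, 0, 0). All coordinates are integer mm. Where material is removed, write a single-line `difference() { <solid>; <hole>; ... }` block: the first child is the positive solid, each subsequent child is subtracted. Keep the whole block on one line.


difference() { translate([346, 136, 0]) cube([2698, 164, 2438]); translate([1218, 136, 926]) cube([775, 164, 816]); }


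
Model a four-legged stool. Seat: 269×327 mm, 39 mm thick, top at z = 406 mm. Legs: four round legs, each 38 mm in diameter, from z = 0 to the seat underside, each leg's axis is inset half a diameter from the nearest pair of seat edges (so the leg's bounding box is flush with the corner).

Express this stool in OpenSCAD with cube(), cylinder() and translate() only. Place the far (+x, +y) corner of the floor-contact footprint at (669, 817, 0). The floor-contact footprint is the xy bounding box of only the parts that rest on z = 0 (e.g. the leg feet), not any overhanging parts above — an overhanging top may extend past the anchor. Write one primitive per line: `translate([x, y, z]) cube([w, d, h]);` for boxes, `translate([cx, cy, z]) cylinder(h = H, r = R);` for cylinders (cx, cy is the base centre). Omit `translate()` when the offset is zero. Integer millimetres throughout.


// leg_h = 406 - 39 = 367
translate([400, 490, 367]) cube([269, 327, 39]);
translate([419, 509, 0]) cylinder(h = 367, r = 19);
translate([650, 509, 0]) cylinder(h = 367, r = 19);
translate([419, 798, 0]) cylinder(h = 367, r = 19);
translate([650, 798, 0]) cylinder(h = 367, r = 19);


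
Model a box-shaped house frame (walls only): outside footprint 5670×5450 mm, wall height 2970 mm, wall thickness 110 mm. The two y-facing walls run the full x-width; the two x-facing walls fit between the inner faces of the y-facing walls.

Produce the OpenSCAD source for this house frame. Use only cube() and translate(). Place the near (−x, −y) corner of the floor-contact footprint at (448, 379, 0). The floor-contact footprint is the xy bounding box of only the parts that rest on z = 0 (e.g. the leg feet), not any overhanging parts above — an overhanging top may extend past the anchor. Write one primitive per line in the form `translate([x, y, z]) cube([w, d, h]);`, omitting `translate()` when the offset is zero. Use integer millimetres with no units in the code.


translate([448, 379, 0]) cube([5670, 110, 2970]);
translate([448, 5719, 0]) cube([5670, 110, 2970]);
translate([448, 489, 0]) cube([110, 5230, 2970]);
translate([6008, 489, 0]) cube([110, 5230, 2970]);
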